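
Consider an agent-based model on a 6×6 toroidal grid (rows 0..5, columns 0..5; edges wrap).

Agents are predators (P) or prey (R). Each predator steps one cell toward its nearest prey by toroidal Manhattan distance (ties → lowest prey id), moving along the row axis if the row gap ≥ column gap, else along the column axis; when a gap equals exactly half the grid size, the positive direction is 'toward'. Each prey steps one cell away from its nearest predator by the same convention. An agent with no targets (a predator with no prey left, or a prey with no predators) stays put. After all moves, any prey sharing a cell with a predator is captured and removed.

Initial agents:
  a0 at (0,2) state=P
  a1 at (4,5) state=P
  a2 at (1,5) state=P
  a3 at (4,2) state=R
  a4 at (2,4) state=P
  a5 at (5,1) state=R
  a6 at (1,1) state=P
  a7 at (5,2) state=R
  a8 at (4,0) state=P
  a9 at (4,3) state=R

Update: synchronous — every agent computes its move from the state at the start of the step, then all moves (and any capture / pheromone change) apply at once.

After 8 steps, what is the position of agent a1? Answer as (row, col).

(4, 3)

t=1: a0@(5,2):P a1@(4,4):P a2@(0,5):P a3@(3,2):R a4@(3,4):P a6@(0,1):P a7@(4,2):R a8@(4,1):P a9@(4,2):R
t=2: a0@(4,2):P a1@(4,3):P a2@(0,0):P a3@(2,2):R a4@(3,3):P a6@(5,1):P a7@(3,2):R a8@(4,2):P a9@(3,2):R
t=3: a0@(3,2):P a1@(3,3):P a2@(1,0):P a3@(1,2):R a4@(3,2):P a6@(4,1):P a7@(2,2):R a8@(3,2):P a9@(2,2):R
t=4: a0@(2,2):P a1@(2,3):P a2@(1,1):P a3@(0,2):R a4@(2,2):P a6@(3,1):P a7@(1,2):R a8@(2,2):P a9@(1,2):R
t=5: a0@(1,2):P a1@(1,3):P a2@(1,2):P a3@(5,2):R a4@(1,2):P a6@(2,1):P a7@(0,2):R a8@(1,2):P a9@(0,2):R
t=6: a0@(0,2):P a1@(0,3):P a2@(0,2):P a3@(4,2):R a4@(0,2):P a6@(1,1):P a7@(5,2):R a8@(0,2):P a9@(5,2):R
t=7: a0@(5,2):P a1@(5,3):P a2@(5,2):P a3@(3,2):R a4@(5,2):P a6@(0,1):P a7@(4,2):R a8@(5,2):P a9@(4,2):R
t=8: a0@(4,2):P a1@(4,3):P a2@(4,2):P a3@(2,2):R a4@(4,2):P a6@(5,1):P a7@(3,2):R a8@(4,2):P a9@(3,2):R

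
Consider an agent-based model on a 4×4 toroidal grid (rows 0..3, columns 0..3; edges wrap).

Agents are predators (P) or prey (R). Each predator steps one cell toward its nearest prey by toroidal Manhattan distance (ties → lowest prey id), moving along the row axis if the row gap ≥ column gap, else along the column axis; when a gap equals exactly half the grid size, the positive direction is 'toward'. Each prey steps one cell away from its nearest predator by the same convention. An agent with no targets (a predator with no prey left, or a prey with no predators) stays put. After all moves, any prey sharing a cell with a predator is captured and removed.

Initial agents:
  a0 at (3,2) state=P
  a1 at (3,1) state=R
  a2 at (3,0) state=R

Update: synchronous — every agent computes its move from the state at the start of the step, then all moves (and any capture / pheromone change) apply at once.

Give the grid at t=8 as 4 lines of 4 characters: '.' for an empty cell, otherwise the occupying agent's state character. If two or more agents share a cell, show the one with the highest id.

....
....
....
RRP.

t=1: a0@(3,1):P a1@(3,0):R a2@(3,3):R
t=2: a0@(3,0):P a1@(3,3):R a2@(3,2):R
t=3: a0@(3,3):P a1@(3,2):R a2@(3,1):R
t=4: a0@(3,2):P a1@(3,1):R a2@(3,0):R
t=5: a0@(3,1):P a1@(3,0):R a2@(3,3):R
t=6: a0@(3,0):P a1@(3,3):R a2@(3,2):R
t=7: a0@(3,3):P a1@(3,2):R a2@(3,1):R
t=8: a0@(3,2):P a1@(3,1):R a2@(3,0):R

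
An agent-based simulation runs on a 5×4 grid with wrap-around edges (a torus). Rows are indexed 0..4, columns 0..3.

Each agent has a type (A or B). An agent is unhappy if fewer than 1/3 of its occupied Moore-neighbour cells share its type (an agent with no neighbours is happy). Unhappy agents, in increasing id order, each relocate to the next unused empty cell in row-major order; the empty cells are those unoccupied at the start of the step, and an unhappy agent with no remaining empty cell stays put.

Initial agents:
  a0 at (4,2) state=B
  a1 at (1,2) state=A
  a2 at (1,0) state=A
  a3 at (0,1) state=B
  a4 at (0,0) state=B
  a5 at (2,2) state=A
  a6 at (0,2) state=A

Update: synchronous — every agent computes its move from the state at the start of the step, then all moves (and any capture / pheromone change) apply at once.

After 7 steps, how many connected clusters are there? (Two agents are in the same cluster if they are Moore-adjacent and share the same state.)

2

t=1: a0@(4,2):B a1@(1,2):A a2@(0,3):A a3@(0,1):B a4@(0,0):B a5@(2,2):A a6@(0,2):A
t=2: (unchanged — steady state)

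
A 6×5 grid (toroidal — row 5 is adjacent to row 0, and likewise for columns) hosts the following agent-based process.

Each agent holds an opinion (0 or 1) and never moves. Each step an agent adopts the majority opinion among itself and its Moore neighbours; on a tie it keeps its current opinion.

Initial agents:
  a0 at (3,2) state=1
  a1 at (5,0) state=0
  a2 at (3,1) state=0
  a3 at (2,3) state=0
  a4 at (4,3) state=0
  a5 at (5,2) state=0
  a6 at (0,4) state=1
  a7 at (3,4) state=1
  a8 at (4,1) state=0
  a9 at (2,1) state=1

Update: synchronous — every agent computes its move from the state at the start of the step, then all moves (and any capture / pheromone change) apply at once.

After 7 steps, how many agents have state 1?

t=1: a0@(3,2):0 a1@(5,0):0 a2@(3,1):0 a3@(2,3):1 a4@(4,3):0 a5@(5,2):0 a6@(0,4):1 a7@(3,4):0 a8@(4,1):0 a9@(2,1):1
t=2: a0@(3,2):0 a1@(5,0):0 a2@(3,1):0 a3@(2,3):0 a4@(4,3):0 a5@(5,2):0 a6@(0,4):1 a7@(3,4):0 a8@(4,1):0 a9@(2,1):0
t=3: (unchanged — steady state)

1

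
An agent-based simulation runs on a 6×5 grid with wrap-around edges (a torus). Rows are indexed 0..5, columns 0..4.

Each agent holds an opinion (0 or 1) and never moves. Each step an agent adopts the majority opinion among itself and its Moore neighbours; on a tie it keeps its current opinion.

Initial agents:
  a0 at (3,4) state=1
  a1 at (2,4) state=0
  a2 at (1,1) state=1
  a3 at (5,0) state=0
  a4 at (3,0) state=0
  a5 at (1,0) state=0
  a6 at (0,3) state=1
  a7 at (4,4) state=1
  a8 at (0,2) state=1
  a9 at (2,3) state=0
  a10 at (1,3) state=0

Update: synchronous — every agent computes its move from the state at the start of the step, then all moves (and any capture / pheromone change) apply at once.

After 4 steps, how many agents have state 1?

3

t=1: a0@(3,4):0 a1@(2,4):0 a2@(1,1):1 a3@(5,0):0 a4@(3,0):0 a5@(1,0):0 a6@(0,3):1 a7@(4,4):1 a8@(0,2):1 a9@(2,3):0 a10@(1,3):0
t=2: a0@(3,4):0 a1@(2,4):0 a2@(1,1):1 a3@(5,0):0 a4@(3,0):0 a5@(1,0):0 a6@(0,3):1 a7@(4,4):0 a8@(0,2):1 a9@(2,3):0 a10@(1,3):0
t=3: (unchanged — steady state)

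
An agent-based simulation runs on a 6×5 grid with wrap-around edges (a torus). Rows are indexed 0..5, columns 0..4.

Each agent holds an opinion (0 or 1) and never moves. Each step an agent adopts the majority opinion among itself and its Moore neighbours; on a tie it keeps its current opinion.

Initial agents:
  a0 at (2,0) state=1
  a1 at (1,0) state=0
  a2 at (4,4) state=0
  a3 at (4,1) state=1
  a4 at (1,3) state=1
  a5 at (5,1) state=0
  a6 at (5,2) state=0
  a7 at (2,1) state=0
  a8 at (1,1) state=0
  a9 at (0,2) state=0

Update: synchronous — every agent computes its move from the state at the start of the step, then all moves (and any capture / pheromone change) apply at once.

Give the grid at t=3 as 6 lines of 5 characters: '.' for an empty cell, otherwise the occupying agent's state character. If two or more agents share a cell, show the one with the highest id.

..0..
00.1.
00...
.....
.0..0
.00..

t=1: a0@(2,0):0 a1@(1,0):0 a2@(4,4):0 a3@(4,1):0 a4@(1,3):1 a5@(5,1):0 a6@(5,2):0 a7@(2,1):0 a8@(1,1):0 a9@(0,2):0
t=2: (unchanged — steady state)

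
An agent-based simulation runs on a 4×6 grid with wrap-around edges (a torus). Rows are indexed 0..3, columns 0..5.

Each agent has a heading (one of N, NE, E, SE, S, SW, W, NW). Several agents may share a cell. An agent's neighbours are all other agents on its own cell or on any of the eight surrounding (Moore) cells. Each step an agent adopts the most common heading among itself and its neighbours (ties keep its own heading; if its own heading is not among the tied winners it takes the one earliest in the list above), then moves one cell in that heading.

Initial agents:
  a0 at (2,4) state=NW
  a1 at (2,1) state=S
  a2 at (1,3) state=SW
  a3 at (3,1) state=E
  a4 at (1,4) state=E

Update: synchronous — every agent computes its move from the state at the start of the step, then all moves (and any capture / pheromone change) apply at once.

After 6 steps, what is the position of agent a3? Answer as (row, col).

(3, 1)

t=1: a0@(1,3):NW a1@(3,1):S a2@(2,2):SW a3@(3,2):E a4@(1,5):E
t=2: a0@(0,2):NW a1@(0,1):S a2@(3,1):SW a3@(3,3):E a4@(1,0):E
t=3: a0@(3,1):NW a1@(1,1):S a2@(0,0):SW a3@(3,4):E a4@(1,1):E
t=4: a0@(2,0):NW a1@(2,1):S a2@(1,5):SW a3@(3,5):E a4@(1,2):E
t=5: a0@(1,5):NW a1@(3,1):S a2@(2,4):SW a3@(3,0):E a4@(1,3):E
t=6: a0@(0,4):NW a1@(0,1):S a2@(3,3):SW a3@(3,1):E a4@(1,4):E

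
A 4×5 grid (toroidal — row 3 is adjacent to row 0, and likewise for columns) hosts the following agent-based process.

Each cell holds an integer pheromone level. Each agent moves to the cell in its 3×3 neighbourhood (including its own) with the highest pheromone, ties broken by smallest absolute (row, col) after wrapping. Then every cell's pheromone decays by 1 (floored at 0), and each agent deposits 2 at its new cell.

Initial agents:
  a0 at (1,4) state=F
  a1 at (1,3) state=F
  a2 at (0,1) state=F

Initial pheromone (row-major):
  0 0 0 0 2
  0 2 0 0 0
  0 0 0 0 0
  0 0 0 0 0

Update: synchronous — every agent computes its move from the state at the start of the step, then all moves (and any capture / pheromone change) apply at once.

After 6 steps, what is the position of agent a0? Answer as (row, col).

(0, 4)

t=1: a0@(0,4) a1@(0,4) a2@(1,1) | pheromone: 0 0 0 0 5 / 0 3 0 0 0 / 0 0 0 0 0 / 0 0 0 0 0
t=2: a0@(0,4) a1@(0,4) a2@(1,1) | pheromone: 0 0 0 0 8 / 0 4 0 0 0 / 0 0 0 0 0 / 0 0 0 0 0
t=3: a0@(0,4) a1@(0,4) a2@(1,1) | pheromone: 0 0 0 0 11 / 0 5 0 0 0 / 0 0 0 0 0 / 0 0 0 0 0
t=4: a0@(0,4) a1@(0,4) a2@(1,1) | pheromone: 0 0 0 0 14 / 0 6 0 0 0 / 0 0 0 0 0 / 0 0 0 0 0
t=5: a0@(0,4) a1@(0,4) a2@(1,1) | pheromone: 0 0 0 0 17 / 0 7 0 0 0 / 0 0 0 0 0 / 0 0 0 0 0
t=6: a0@(0,4) a1@(0,4) a2@(1,1) | pheromone: 0 0 0 0 20 / 0 8 0 0 0 / 0 0 0 0 0 / 0 0 0 0 0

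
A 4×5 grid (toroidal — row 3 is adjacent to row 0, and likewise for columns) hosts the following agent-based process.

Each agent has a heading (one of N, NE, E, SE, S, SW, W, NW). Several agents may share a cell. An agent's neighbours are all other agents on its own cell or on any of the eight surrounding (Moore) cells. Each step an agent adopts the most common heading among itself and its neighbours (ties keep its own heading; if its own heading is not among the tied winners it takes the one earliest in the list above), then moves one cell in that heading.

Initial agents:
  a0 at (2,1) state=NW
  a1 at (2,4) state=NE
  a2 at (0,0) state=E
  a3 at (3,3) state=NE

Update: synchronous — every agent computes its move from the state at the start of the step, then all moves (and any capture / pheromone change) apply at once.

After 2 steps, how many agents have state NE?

t=1: a0@(1,0):NW a1@(1,0):NE a2@(0,1):E a3@(2,4):NE
t=2: a0@(0,1):NE a1@(0,1):NE a2@(0,2):E a3@(1,0):NE

3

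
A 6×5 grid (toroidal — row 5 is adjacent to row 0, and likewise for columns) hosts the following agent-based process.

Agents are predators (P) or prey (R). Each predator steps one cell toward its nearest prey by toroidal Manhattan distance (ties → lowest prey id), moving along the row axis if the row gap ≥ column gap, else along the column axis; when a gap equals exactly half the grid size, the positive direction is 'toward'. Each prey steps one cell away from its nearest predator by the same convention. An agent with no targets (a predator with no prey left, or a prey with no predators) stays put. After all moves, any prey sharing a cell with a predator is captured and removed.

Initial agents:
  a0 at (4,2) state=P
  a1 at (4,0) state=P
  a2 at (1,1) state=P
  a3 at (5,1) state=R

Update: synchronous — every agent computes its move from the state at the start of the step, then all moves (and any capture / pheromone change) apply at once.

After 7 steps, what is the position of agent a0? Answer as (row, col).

t=1: a0@(5,2):P a1@(5,0):P a2@(0,1):P
t=2: (unchanged — steady state)

(5, 2)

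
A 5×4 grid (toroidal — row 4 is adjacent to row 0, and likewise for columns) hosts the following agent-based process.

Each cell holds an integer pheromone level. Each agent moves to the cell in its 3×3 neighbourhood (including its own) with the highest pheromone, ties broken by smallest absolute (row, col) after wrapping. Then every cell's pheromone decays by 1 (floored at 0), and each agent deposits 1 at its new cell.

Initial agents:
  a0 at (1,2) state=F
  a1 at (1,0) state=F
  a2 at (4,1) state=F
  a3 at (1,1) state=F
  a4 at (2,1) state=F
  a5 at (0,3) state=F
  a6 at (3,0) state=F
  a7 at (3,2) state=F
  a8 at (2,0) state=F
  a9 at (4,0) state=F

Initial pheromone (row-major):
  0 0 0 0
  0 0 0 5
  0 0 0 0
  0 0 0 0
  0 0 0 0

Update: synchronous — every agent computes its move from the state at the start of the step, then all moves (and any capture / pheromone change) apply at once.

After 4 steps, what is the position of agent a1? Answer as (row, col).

t=1: a0@(1,3) a1@(1,3) a2@(0,0) a3@(0,0) a4@(1,0) a5@(1,3) a6@(2,0) a7@(2,1) a8@(1,3) a9@(0,0) | pheromone: 3 0 0 0 / 1 0 0 8 / 1 1 0 0 / 0 0 0 0 / 0 0 0 0
t=2: a0@(1,3) a1@(1,3) a2@(1,3) a3@(1,3) a4@(1,3) a5@(1,3) a6@(1,3) a7@(1,0) a8@(1,3) a9@(1,3) | pheromone: 2 0 0 0 / 1 0 0 16 / 0 0 0 0 / 0 0 0 0 / 0 0 0 0
t=3: a0@(1,3) a1@(1,3) a2@(1,3) a3@(1,3) a4@(1,3) a5@(1,3) a6@(1,3) a7@(1,3) a8@(1,3) a9@(1,3) | pheromone: 1 0 0 0 / 0 0 0 25 / 0 0 0 0 / 0 0 0 0 / 0 0 0 0
t=4: a0@(1,3) a1@(1,3) a2@(1,3) a3@(1,3) a4@(1,3) a5@(1,3) a6@(1,3) a7@(1,3) a8@(1,3) a9@(1,3) | pheromone: 0 0 0 0 / 0 0 0 34 / 0 0 0 0 / 0 0 0 0 / 0 0 0 0

(1, 3)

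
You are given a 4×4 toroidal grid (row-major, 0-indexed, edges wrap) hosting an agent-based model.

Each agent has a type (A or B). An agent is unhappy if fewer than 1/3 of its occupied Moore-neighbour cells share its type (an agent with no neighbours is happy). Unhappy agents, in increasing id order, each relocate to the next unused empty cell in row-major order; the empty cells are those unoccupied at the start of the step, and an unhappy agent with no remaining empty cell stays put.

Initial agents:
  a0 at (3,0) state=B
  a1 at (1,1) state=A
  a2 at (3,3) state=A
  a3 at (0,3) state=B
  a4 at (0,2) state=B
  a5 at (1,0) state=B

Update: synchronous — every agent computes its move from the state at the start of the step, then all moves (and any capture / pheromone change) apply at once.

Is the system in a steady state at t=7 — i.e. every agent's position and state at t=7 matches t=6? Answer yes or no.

yes

t=1: a0@(3,0):B a1@(0,0):A a2@(0,1):A a3@(0,3):B a4@(0,2):B a5@(1,0):B
t=2: a0@(3,0):B a1@(1,1):A a2@(1,2):A a3@(0,3):B a4@(0,2):B a5@(1,0):B
t=3: (unchanged — steady state)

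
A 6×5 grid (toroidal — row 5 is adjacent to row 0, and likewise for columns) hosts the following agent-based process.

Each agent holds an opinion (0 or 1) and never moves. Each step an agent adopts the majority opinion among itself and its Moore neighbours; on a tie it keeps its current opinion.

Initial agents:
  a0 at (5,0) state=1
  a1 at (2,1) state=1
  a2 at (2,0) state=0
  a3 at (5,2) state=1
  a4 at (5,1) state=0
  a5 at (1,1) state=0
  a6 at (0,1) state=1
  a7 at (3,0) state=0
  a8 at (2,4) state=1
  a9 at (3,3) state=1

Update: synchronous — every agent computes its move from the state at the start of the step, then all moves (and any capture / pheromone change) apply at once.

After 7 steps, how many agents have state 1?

6

t=1: a0@(5,0):1 a1@(2,1):0 a2@(2,0):0 a3@(5,2):1 a4@(5,1):1 a5@(1,1):0 a6@(0,1):1 a7@(3,0):0 a8@(2,4):1 a9@(3,3):1
t=2: (unchanged — steady state)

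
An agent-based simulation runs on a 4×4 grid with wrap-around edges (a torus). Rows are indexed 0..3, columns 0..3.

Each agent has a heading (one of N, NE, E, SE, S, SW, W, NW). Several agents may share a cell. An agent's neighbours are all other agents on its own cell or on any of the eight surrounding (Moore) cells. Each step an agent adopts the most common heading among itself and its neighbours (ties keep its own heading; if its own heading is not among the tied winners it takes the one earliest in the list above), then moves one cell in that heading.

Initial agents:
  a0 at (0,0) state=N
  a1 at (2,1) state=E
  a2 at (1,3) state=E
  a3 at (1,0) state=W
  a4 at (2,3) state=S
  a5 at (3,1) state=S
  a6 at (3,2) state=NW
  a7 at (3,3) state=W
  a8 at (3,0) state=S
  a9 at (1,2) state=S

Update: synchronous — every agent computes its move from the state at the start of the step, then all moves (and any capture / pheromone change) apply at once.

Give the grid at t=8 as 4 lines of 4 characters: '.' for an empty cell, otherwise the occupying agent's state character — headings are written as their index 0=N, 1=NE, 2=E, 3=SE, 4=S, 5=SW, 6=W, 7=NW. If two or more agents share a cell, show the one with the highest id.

44..
..44
.4.4
4444

t=1: a0@(1,0):S a1@(3,1):S a2@(2,3):S a3@(1,1):E a4@(3,3):S a5@(0,1):S a6@(0,2):S a7@(0,3):S a8@(0,0):S a9@(2,2):S
t=2: a0@(2,0):S a1@(0,1):S a2@(3,3):S a3@(2,1):S a4@(0,3):S a5@(1,1):S a6@(1,2):S a7@(1,3):S a8@(1,0):S a9@(3,2):S
t=3: a0@(3,0):S a1@(1,1):S a2@(0,3):S a3@(3,1):S a4@(1,3):S a5@(2,1):S a6@(2,2):S a7@(2,3):S a8@(2,0):S a9@(0,2):S
t=4: a0@(0,0):S a1@(2,1):S a2@(1,3):S a3@(0,1):S a4@(2,3):S a5@(3,1):S a6@(3,2):S a7@(3,3):S a8@(3,0):S a9@(1,2):S
t=5: a0@(1,0):S a1@(3,1):S a2@(2,3):S a3@(1,1):S a4@(3,3):S a5@(0,1):S a6@(0,2):S a7@(0,3):S a8@(0,0):S a9@(2,2):S
t=6: a0@(2,0):S a1@(0,1):S a2@(3,3):S a3@(2,1):S a4@(0,3):S a5@(1,1):S a6@(1,2):S a7@(1,3):S a8@(1,0):S a9@(3,2):S
t=7: a0@(3,0):S a1@(1,1):S a2@(0,3):S a3@(3,1):S a4@(1,3):S a5@(2,1):S a6@(2,2):S a7@(2,3):S a8@(2,0):S a9@(0,2):S
t=8: a0@(0,0):S a1@(2,1):S a2@(1,3):S a3@(0,1):S a4@(2,3):S a5@(3,1):S a6@(3,2):S a7@(3,3):S a8@(3,0):S a9@(1,2):S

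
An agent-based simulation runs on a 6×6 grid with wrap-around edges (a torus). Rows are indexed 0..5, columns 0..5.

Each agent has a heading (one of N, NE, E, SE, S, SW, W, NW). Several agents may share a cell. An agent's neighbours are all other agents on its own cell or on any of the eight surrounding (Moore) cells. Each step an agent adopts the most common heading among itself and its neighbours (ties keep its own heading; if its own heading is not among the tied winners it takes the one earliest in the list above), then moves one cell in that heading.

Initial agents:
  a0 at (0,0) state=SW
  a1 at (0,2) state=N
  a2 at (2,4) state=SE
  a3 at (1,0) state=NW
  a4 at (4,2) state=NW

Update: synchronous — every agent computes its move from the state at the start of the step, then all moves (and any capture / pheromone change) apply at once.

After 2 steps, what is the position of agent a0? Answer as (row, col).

(2, 4)

t=1: a0@(1,5):SW a1@(5,2):N a2@(3,5):SE a3@(0,5):NW a4@(3,1):NW
t=2: a0@(2,4):SW a1@(4,2):N a2@(4,0):SE a3@(5,4):NW a4@(2,0):NW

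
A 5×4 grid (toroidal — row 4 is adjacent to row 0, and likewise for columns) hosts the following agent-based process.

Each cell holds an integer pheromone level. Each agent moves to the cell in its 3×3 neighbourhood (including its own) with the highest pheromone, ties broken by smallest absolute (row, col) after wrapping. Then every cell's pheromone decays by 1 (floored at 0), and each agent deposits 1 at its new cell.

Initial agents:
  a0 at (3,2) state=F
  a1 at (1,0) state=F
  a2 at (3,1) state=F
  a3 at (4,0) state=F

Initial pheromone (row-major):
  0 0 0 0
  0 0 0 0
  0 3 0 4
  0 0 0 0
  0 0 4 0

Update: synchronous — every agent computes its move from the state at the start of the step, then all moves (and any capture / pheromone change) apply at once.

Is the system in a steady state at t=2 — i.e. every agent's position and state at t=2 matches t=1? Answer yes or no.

yes

t=1: a0@(2,3) a1@(2,3) a2@(4,2) a3@(0,0) | pheromone: 1 0 0 0 / 0 0 0 0 / 0 2 0 5 / 0 0 0 0 / 0 0 4 0
t=2: a0@(2,3) a1@(2,3) a2@(4,2) a3@(0,0) | pheromone: 1 0 0 0 / 0 0 0 0 / 0 1 0 6 / 0 0 0 0 / 0 0 4 0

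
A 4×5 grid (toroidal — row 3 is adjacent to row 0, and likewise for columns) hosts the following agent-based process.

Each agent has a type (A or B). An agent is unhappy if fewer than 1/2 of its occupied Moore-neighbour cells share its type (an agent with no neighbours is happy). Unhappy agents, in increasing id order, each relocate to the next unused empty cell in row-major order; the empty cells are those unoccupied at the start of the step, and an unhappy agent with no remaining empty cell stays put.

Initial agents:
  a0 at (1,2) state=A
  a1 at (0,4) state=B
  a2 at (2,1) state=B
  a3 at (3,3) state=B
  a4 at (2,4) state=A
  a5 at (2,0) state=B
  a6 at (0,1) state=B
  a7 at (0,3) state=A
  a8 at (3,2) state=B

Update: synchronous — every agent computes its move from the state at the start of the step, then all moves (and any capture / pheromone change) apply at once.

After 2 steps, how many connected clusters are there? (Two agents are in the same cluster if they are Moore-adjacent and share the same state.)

3

t=1: a0@(0,0):A a1@(0,4):B a2@(2,1):B a3@(3,3):B a4@(0,2):A a5@(2,0):B a6@(0,1):B a7@(1,0):A a8@(3,2):B
t=2: a0@(0,3):A a1@(1,1):B a2@(2,1):B a3@(3,3):B a4@(1,2):A a5@(2,0):B a6@(1,3):B a7@(1,4):A a8@(3,2):B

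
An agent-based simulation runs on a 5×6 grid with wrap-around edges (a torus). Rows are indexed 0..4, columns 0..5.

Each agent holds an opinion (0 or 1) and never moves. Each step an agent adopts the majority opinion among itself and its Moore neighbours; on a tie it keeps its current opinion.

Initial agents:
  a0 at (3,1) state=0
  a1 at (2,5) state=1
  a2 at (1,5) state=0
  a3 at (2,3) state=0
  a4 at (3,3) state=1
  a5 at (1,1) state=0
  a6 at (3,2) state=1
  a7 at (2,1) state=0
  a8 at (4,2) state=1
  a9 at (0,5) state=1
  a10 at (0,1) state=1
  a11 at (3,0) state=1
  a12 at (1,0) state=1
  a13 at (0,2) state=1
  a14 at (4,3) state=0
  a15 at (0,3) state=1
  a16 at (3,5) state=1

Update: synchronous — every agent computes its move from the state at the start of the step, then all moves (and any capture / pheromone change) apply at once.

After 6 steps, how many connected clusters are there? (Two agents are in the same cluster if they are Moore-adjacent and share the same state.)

1

t=1: a0@(3,1):1 a1@(2,5):1 a2@(1,5):1 a3@(2,3):1 a4@(3,3):1 a5@(1,1):1 a6@(3,2):0 a7@(2,1):0 a8@(4,2):1 a9@(0,5):1 a10@(0,1):1 a11@(3,0):1 a12@(1,0):1 a13@(0,2):1 a14@(4,3):1 a15@(0,3):1 a16@(3,5):1
t=2: a0@(3,1):1 a1@(2,5):1 a2@(1,5):1 a3@(2,3):1 a4@(3,3):1 a5@(1,1):1 a6@(3,2):1 a7@(2,1):1 a8@(4,2):1 a9@(0,5):1 a10@(0,1):1 a11@(3,0):1 a12@(1,0):1 a13@(0,2):1 a14@(4,3):1 a15@(0,3):1 a16@(3,5):1
t=3: (unchanged — steady state)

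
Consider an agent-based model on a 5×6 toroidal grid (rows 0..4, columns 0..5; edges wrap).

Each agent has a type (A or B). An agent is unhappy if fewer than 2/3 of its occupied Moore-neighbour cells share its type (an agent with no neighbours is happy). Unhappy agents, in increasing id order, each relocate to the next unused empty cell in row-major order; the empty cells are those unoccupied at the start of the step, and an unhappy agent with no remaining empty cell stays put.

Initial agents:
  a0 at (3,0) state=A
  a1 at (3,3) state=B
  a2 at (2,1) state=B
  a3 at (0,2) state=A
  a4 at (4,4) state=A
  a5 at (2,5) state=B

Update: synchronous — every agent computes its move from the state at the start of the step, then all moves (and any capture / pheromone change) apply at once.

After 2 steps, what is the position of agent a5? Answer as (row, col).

t=1: a0@(0,0):A a1@(0,1):B a2@(0,3):B a3@(0,2):A a4@(0,4):A a5@(0,5):B
t=2: a0@(1,0):A a1@(1,1):B a2@(1,2):B a3@(1,3):A a4@(1,4):A a5@(1,5):B

(1, 5)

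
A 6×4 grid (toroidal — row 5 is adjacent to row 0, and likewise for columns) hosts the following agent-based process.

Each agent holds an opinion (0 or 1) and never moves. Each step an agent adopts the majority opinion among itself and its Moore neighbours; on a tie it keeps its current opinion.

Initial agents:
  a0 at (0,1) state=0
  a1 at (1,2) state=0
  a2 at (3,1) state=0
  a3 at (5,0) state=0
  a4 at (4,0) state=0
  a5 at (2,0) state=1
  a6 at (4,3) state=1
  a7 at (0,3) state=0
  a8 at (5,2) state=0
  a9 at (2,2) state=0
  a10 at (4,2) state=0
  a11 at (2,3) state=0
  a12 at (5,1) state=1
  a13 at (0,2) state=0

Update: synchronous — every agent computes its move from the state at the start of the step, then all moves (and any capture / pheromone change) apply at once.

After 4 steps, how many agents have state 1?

0

t=1: a0@(0,1):0 a1@(1,2):0 a2@(3,1):0 a3@(5,0):0 a4@(4,0):0 a5@(2,0):0 a6@(4,3):0 a7@(0,3):0 a8@(5,2):0 a9@(2,2):0 a10@(4,2):0 a11@(2,3):0 a12@(5,1):0 a13@(0,2):0
t=2: (unchanged — steady state)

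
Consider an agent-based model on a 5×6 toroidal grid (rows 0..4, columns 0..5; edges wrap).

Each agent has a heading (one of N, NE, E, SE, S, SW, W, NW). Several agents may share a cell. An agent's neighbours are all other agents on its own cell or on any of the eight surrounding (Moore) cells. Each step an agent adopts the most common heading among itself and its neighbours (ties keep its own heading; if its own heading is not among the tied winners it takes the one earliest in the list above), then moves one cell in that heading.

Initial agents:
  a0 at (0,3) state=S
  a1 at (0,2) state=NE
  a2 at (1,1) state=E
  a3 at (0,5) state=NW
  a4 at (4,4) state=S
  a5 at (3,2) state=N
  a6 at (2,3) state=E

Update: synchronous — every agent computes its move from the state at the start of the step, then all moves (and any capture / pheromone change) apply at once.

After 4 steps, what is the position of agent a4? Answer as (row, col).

(3, 4)

t=1: a0@(1,3):S a1@(4,3):NE a2@(1,2):E a3@(4,4):NW a4@(0,4):S a5@(2,2):N a6@(2,4):E
t=2: a0@(2,3):S a1@(3,4):NE a2@(1,3):E a3@(3,3):NW a4@(1,4):S a5@(1,2):N a6@(2,5):E
t=3: a0@(3,3):S a1@(2,5):NE a2@(2,3):S a3@(2,2):NW a4@(2,4):S a5@(0,2):N a6@(2,0):E
t=4: a0@(4,3):S a1@(1,0):NE a2@(3,3):S a3@(3,2):S a4@(3,4):S a5@(4,2):N a6@(2,1):E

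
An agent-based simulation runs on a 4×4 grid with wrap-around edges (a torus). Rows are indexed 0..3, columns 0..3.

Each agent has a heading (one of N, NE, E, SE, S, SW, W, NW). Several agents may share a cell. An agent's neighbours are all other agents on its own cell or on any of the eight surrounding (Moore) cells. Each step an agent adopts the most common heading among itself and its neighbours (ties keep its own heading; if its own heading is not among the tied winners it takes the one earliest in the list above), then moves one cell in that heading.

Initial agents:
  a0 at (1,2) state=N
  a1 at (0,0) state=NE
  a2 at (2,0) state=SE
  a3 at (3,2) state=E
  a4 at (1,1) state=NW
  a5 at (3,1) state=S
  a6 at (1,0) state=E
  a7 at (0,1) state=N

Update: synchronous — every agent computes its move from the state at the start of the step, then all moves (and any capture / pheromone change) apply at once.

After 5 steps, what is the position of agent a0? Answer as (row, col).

t=1: a0@(0,2):N a1@(3,1):NE a2@(3,1):SE a3@(3,3):E a4@(0,1):N a5@(0,1):S a6@(1,1):E a7@(3,1):N
t=2: a0@(3,2):N a1@(2,1):N a2@(2,1):N a3@(3,0):E a4@(3,1):N a5@(3,1):N a6@(0,1):N a7@(2,1):N
t=3: a0@(2,2):N a1@(1,1):N a2@(1,1):N a3@(2,0):N a4@(2,1):N a5@(2,1):N a6@(3,1):N a7@(1,1):N
t=4: a0@(1,2):N a1@(0,1):N a2@(0,1):N a3@(1,0):N a4@(1,1):N a5@(1,1):N a6@(2,1):N a7@(0,1):N
t=5: a0@(0,2):N a1@(3,1):N a2@(3,1):N a3@(0,0):N a4@(0,1):N a5@(0,1):N a6@(1,1):N a7@(3,1):N

(0, 2)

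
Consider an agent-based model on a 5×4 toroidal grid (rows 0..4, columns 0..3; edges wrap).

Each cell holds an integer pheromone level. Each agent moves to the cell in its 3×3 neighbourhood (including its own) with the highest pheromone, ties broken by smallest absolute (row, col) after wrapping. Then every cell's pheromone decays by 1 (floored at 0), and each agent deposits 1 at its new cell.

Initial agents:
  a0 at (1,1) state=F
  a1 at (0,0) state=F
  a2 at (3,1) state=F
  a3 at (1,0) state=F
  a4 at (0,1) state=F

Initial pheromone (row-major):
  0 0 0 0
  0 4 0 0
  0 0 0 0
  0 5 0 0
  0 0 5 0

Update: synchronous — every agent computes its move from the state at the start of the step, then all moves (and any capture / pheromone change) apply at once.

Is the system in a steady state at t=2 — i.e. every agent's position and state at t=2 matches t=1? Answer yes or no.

t=1: a0@(1,1) a1@(1,1) a2@(3,1) a3@(1,1) a4@(4,2) | pheromone: 0 0 0 0 / 0 6 0 0 / 0 0 0 0 / 0 5 0 0 / 0 0 5 0
t=2: a0@(1,1) a1@(1,1) a2@(3,1) a3@(1,1) a4@(3,1) | pheromone: 0 0 0 0 / 0 8 0 0 / 0 0 0 0 / 0 6 0 0 / 0 0 4 0

no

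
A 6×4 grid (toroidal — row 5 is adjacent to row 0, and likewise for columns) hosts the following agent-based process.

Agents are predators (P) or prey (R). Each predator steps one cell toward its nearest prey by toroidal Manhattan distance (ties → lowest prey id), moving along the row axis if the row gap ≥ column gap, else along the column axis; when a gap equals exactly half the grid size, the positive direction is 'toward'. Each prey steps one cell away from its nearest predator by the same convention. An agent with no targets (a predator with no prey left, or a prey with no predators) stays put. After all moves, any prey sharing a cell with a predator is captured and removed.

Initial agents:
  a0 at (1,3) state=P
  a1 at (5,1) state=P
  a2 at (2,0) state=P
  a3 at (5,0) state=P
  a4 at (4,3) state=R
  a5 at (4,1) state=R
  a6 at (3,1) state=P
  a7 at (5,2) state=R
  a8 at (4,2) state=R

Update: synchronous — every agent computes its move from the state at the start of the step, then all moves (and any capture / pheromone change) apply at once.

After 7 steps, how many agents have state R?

4

t=1: a0@(2,3):P a1@(4,1):P a2@(3,0):P a3@(4,0):P a4@(3,3):R a5@(3,1):R a6@(4,1):P a7@(5,3):R a8@(3,2):R
t=2: a0@(3,3):P a1@(3,1):P a2@(3,3):P a3@(3,0):P a4@(4,3):R a5@(2,1):R a6@(3,1):P a7@(0,3):R a8@(4,2):R
t=3: a0@(4,3):P a1@(2,1):P a2@(4,3):P a3@(4,0):P a4@(5,3):R a5@(1,1):R a6@(2,1):P a7@(5,3):R a8@(5,2):R
t=4: a0@(5,3):P a1@(1,1):P a2@(5,3):P a3@(5,0):P a4@(0,3):R a5@(0,1):R a6@(1,1):P a7@(0,3):R a8@(0,2):R
t=5: a0@(0,3):P a1@(0,1):P a2@(0,3):P a3@(0,0):P a4@(1,3):R a5@(5,1):R a6@(0,1):P a7@(1,3):R a8@(1,2):R
t=6: a0@(1,3):P a1@(5,1):P a2@(1,3):P a3@(1,0):P a4@(2,3):R a5@(4,1):R a6@(5,1):P a7@(2,3):R a8@(2,2):R
t=7: a0@(2,3):P a1@(4,1):P a2@(2,3):P a3@(2,0):P a4@(3,3):R a5@(3,1):R a6@(4,1):P a7@(3,3):R a8@(3,2):R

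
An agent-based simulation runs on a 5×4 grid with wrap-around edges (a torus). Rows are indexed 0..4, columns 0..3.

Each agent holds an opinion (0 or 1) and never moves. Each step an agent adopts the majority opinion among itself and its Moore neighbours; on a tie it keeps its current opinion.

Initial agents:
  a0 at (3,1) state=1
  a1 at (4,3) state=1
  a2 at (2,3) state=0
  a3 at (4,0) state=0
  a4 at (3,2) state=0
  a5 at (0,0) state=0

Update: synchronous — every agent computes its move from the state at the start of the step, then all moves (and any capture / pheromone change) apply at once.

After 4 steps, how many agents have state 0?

t=1: a0@(3,1):0 a1@(4,3):0 a2@(2,3):0 a3@(4,0):0 a4@(3,2):0 a5@(0,0):0
t=2: (unchanged — steady state)

6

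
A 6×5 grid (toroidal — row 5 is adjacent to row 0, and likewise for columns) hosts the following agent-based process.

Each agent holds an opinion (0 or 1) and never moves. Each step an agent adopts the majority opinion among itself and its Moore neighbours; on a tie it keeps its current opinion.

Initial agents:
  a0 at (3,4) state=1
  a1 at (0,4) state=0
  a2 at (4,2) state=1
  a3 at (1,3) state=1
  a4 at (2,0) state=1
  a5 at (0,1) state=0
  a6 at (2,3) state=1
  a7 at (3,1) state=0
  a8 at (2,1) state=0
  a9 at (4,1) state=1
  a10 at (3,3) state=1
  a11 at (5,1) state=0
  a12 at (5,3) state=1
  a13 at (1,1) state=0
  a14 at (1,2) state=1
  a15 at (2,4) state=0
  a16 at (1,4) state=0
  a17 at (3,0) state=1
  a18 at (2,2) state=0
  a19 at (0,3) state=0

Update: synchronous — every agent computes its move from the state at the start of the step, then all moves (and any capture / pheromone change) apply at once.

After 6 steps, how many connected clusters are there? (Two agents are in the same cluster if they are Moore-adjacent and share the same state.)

t=1: a0@(3,4):1 a1@(0,4):0 a2@(4,2):1 a3@(1,3):0 a4@(2,0):0 a5@(0,1):0 a6@(2,3):1 a7@(3,1):1 a8@(2,1):0 a9@(4,1):1 a10@(3,3):1 a11@(5,1):0 a12@(5,3):1 a13@(1,1):0 a14@(1,2):0 a15@(2,4):1 a16@(1,4):0 a17@(3,0):1 a18@(2,2):0 a19@(0,3):0
t=2: (unchanged — steady state)

2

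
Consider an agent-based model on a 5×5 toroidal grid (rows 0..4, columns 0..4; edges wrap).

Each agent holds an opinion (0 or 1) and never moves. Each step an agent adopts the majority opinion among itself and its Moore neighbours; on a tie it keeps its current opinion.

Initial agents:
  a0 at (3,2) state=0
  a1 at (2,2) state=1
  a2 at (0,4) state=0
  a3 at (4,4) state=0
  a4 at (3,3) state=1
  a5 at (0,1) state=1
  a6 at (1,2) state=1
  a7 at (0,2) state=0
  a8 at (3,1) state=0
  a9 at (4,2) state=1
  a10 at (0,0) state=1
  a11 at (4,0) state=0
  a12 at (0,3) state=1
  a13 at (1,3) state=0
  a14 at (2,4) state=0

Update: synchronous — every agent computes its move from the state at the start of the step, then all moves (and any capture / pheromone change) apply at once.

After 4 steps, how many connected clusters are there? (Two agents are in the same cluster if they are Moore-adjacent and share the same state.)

t=1: a0@(3,2):1 a1@(2,2):1 a2@(0,4):0 a3@(4,4):0 a4@(3,3):1 a5@(0,1):1 a6@(1,2):1 a7@(0,2):1 a8@(3,1):0 a9@(4,2):1 a10@(0,0):0 a11@(4,0):0 a12@(0,3):0 a13@(1,3):0 a14@(2,4):0
t=2: a0@(3,2):1 a1@(2,2):1 a2@(0,4):0 a3@(4,4):0 a4@(3,3):1 a5@(0,1):1 a6@(1,2):1 a7@(0,2):1 a8@(3,1):1 a9@(4,2):1 a10@(0,0):0 a11@(4,0):0 a12@(0,3):0 a13@(1,3):0 a14@(2,4):0
t=3: (unchanged — steady state)

2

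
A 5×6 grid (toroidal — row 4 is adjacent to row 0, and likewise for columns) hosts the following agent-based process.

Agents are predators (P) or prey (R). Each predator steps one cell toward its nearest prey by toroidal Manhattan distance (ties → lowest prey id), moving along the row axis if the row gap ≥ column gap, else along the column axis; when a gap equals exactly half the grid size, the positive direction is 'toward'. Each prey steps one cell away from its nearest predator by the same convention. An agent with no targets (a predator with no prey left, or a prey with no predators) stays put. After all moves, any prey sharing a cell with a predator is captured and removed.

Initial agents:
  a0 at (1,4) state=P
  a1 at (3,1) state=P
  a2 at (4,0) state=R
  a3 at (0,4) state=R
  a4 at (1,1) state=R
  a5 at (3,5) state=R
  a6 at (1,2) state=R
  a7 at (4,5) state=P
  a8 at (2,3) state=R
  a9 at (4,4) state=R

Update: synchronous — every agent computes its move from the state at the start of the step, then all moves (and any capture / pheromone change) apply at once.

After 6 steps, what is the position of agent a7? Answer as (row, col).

t=1: a0@(0,4):P a1@(4,1):P a3@(4,4):R a4@(0,1):R a5@(2,5):R a6@(1,1):R a7@(4,0):P a8@(3,3):R a9@(4,3):R
t=2: a0@(4,4):P a1@(0,1):P a3@(3,4):R a4@(1,1):R a5@(3,5):R a6@(2,1):R a7@(4,5):P a8@(2,3):R a9@(3,3):R
t=3: a0@(3,4):P a1@(1,1):P a3@(2,4):R a4@(2,1):R a5@(2,5):R a6@(3,1):R a7@(3,5):P a8@(1,3):R a9@(2,3):R
t=4: a0@(2,4):P a1@(2,1):P a3@(1,4):R a4@(3,1):R a5@(1,5):R a6@(4,1):R a7@(2,5):P a8@(1,4):R a9@(1,3):R
t=5: a0@(1,4):P a1@(3,1):P a3@(0,4):R a4@(4,1):R a5@(0,5):R a6@(0,1):R a7@(1,5):P a8@(0,4):R a9@(0,3):R
t=6: a0@(0,4):P a1@(4,1):P a3@(4,4):R a4@(0,1):R a5@(4,5):R a6@(1,1):R a7@(0,5):P a8@(4,4):R a9@(4,3):R

(0, 5)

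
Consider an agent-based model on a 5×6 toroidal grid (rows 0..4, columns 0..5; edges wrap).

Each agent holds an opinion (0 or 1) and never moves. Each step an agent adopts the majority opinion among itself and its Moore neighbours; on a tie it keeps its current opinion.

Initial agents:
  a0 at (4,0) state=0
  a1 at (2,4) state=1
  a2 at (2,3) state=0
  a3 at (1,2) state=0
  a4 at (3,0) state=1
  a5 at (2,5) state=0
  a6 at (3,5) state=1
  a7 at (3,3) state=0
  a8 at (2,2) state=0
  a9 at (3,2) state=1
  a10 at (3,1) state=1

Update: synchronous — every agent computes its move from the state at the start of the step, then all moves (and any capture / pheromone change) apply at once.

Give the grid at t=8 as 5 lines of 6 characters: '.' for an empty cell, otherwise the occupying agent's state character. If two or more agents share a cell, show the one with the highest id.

......
..0...
..0001
1100.1
1.....

t=1: a0@(4,0):1 a1@(2,4):0 a2@(2,3):0 a3@(1,2):0 a4@(3,0):1 a5@(2,5):1 a6@(3,5):1 a7@(3,3):0 a8@(2,2):0 a9@(3,2):0 a10@(3,1):1
t=2: (unchanged — steady state)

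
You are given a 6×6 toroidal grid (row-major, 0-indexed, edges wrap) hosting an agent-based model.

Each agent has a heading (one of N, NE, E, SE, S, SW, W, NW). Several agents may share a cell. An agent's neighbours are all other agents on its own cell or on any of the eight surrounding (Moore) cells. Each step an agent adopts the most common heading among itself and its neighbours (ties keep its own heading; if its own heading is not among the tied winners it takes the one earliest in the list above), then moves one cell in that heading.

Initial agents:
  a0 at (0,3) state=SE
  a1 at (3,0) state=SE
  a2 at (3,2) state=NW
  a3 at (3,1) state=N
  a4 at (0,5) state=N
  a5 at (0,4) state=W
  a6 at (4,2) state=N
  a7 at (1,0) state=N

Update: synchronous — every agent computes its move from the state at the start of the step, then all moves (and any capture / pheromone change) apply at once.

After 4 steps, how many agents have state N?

8

t=1: a0@(1,4):SE a1@(4,1):SE a2@(2,2):N a3@(2,1):N a4@(5,5):N a5@(0,3):W a6@(3,2):N a7@(0,0):N
t=2: a0@(2,5):SE a1@(5,2):SE a2@(1,2):N a3@(1,1):N a4@(4,5):N a5@(0,2):W a6@(2,2):N a7@(5,0):N
t=3: a0@(3,0):SE a1@(0,3):SE a2@(0,2):N a3@(0,1):N a4@(3,5):N a5@(5,2):N a6@(1,2):N a7@(4,0):N
t=4: a0@(2,0):N a1@(5,3):N a2@(5,2):N a3@(5,1):N a4@(2,5):N a5@(4,2):N a6@(0,2):N a7@(3,0):N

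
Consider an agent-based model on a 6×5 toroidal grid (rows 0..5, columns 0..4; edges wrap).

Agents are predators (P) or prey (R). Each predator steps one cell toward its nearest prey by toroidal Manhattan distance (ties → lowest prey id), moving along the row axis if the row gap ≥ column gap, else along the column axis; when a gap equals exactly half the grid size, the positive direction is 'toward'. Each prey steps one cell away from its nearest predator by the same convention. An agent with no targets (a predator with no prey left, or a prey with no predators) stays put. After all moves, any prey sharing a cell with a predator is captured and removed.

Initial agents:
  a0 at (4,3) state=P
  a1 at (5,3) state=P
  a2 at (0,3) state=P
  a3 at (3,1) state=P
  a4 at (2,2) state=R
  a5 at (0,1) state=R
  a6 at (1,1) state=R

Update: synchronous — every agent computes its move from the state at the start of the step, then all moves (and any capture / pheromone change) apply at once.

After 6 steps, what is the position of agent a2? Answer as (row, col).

(1, 4)

t=1: a0@(3,3):P a1@(5,2):P a2@(0,2):P a3@(2,1):P a4@(1,2):R a5@(0,0):R a6@(0,1):R
t=2: a0@(2,3):P a1@(0,2):P a2@(1,2):P a3@(1,1):P a4@(2,2):R a5@(0,4):R a6@(0,0):R
t=3: a0@(2,2):P a1@(1,2):P a2@(2,2):P a3@(2,1):P a5@(0,0):R a6@(0,4):R
t=4: a0@(1,2):P a1@(1,1):P a2@(1,2):P a3@(1,1):P a5@(0,4):R a6@(0,0):R
t=5: a0@(1,3):P a1@(0,1):P a2@(1,3):P a3@(0,1):P a5@(0,0):R a6@(5,0):R
t=6: a0@(1,4):P a1@(0,0):P a2@(1,4):P a3@(0,0):P a5@(0,4):R a6@(4,0):R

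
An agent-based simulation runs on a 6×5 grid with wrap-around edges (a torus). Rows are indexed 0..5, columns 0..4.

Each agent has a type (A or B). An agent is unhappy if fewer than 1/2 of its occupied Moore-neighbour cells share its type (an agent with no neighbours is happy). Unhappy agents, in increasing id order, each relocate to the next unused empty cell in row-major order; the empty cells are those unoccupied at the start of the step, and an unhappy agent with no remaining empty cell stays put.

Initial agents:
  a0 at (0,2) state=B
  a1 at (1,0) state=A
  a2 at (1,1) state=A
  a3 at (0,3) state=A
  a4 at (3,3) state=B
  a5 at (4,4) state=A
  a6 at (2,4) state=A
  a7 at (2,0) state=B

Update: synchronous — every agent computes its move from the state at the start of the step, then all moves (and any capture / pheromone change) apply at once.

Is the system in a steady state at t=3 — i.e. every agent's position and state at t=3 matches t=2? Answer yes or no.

t=1: a0@(0,0):B a1@(1,0):A a2@(0,1):A a3@(0,4):A a4@(1,2):B a5@(1,3):A a6@(1,4):A a7@(2,1):B
t=2: a0@(0,2):B a1@(1,0):A a2@(0,3):A a3@(0,4):A a4@(1,1):B a5@(1,3):A a6@(1,4):A a7@(2,1):B
t=3: a0@(0,0):B a1@(1,0):A a2@(0,3):A a3@(0,4):A a4@(1,1):B a5@(1,3):A a6@(1,4):A a7@(2,1):B

no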